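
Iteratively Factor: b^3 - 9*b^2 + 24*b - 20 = (b - 5)*(b^2 - 4*b + 4) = (b - 5)*(b - 2)*(b - 2)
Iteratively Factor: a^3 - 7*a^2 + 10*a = (a)*(a^2 - 7*a + 10) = a*(a - 2)*(a - 5)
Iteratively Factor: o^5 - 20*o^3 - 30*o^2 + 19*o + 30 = (o + 3)*(o^4 - 3*o^3 - 11*o^2 + 3*o + 10) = (o - 5)*(o + 3)*(o^3 + 2*o^2 - o - 2) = (o - 5)*(o - 1)*(o + 3)*(o^2 + 3*o + 2) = (o - 5)*(o - 1)*(o + 2)*(o + 3)*(o + 1)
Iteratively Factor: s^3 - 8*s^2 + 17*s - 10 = (s - 1)*(s^2 - 7*s + 10) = (s - 2)*(s - 1)*(s - 5)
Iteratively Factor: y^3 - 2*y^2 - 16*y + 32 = (y + 4)*(y^2 - 6*y + 8) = (y - 4)*(y + 4)*(y - 2)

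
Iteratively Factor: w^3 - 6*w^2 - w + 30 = (w - 3)*(w^2 - 3*w - 10) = (w - 5)*(w - 3)*(w + 2)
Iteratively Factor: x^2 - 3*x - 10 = (x + 2)*(x - 5)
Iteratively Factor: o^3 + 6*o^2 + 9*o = (o + 3)*(o^2 + 3*o) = (o + 3)^2*(o)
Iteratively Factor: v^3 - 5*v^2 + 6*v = (v)*(v^2 - 5*v + 6) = v*(v - 3)*(v - 2)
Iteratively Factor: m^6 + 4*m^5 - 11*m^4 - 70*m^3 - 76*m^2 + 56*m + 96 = (m - 4)*(m^5 + 8*m^4 + 21*m^3 + 14*m^2 - 20*m - 24) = (m - 4)*(m + 2)*(m^4 + 6*m^3 + 9*m^2 - 4*m - 12) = (m - 4)*(m + 2)^2*(m^3 + 4*m^2 + m - 6) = (m - 4)*(m - 1)*(m + 2)^2*(m^2 + 5*m + 6) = (m - 4)*(m - 1)*(m + 2)^3*(m + 3)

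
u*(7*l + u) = 7*l*u + u^2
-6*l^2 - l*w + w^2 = (-3*l + w)*(2*l + w)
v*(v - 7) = v^2 - 7*v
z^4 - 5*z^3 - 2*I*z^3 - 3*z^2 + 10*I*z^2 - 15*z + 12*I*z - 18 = (z - 6)*(z - 3*I)*(-I*z + 1)*(I*z + I)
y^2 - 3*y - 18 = (y - 6)*(y + 3)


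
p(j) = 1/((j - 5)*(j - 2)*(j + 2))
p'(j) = -1/((j - 5)*(j - 2)*(j + 2)^2) - 1/((j - 5)*(j - 2)^2*(j + 2)) - 1/((j - 5)^2*(j - 2)*(j + 2))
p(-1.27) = 0.07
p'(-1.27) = -0.06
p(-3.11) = -0.02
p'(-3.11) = -0.03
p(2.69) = -0.13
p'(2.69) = 0.16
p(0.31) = 0.05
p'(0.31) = 0.02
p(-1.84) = 0.24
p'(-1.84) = -1.39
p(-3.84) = -0.01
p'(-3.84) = -0.01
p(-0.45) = 0.05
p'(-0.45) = -0.00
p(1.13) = 0.09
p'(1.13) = 0.10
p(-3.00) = -0.02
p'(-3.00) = -0.03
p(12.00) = 0.00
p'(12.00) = 0.00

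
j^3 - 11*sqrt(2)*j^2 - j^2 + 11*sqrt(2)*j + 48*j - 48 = (j - 1)*(j - 8*sqrt(2))*(j - 3*sqrt(2))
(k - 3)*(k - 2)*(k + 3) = k^3 - 2*k^2 - 9*k + 18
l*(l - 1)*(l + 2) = l^3 + l^2 - 2*l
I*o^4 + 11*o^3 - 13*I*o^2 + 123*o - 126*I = (o - 7*I)*(o - 6*I)*(o + 3*I)*(I*o + 1)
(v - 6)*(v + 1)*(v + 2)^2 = v^4 - v^3 - 22*v^2 - 44*v - 24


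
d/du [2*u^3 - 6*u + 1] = 6*u^2 - 6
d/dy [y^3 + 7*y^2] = y*(3*y + 14)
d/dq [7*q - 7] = 7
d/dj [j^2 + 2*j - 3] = 2*j + 2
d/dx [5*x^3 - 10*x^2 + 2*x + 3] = 15*x^2 - 20*x + 2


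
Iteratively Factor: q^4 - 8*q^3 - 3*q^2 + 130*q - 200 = (q - 5)*(q^3 - 3*q^2 - 18*q + 40) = (q - 5)*(q + 4)*(q^2 - 7*q + 10) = (q - 5)^2*(q + 4)*(q - 2)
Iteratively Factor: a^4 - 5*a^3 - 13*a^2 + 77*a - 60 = (a - 5)*(a^3 - 13*a + 12) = (a - 5)*(a - 3)*(a^2 + 3*a - 4) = (a - 5)*(a - 3)*(a + 4)*(a - 1)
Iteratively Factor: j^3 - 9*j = (j - 3)*(j^2 + 3*j) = j*(j - 3)*(j + 3)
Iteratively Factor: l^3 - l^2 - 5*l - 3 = (l + 1)*(l^2 - 2*l - 3) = (l - 3)*(l + 1)*(l + 1)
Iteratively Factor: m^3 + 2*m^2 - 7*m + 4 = (m - 1)*(m^2 + 3*m - 4) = (m - 1)*(m + 4)*(m - 1)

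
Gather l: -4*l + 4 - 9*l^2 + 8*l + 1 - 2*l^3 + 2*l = -2*l^3 - 9*l^2 + 6*l + 5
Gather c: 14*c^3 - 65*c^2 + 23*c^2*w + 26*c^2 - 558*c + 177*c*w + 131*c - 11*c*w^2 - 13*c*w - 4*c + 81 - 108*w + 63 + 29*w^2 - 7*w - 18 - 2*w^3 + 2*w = 14*c^3 + c^2*(23*w - 39) + c*(-11*w^2 + 164*w - 431) - 2*w^3 + 29*w^2 - 113*w + 126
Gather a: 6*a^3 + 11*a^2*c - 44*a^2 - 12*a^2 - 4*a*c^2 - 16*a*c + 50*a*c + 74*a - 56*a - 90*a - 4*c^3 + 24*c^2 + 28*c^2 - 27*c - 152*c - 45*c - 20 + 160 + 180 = 6*a^3 + a^2*(11*c - 56) + a*(-4*c^2 + 34*c - 72) - 4*c^3 + 52*c^2 - 224*c + 320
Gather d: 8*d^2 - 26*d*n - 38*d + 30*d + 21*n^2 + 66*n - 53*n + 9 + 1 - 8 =8*d^2 + d*(-26*n - 8) + 21*n^2 + 13*n + 2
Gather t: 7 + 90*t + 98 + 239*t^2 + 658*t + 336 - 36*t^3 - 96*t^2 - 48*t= -36*t^3 + 143*t^2 + 700*t + 441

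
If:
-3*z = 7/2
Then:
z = -7/6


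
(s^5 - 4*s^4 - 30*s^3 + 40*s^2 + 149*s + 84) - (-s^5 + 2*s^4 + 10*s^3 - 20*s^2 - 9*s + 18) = 2*s^5 - 6*s^4 - 40*s^3 + 60*s^2 + 158*s + 66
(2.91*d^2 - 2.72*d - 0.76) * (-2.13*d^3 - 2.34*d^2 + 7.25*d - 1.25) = -6.1983*d^5 - 1.0158*d^4 + 29.0811*d^3 - 21.5791*d^2 - 2.11*d + 0.95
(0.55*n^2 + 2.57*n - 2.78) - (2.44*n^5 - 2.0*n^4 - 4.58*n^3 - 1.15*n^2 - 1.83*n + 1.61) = -2.44*n^5 + 2.0*n^4 + 4.58*n^3 + 1.7*n^2 + 4.4*n - 4.39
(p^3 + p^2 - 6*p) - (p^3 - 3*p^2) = 4*p^2 - 6*p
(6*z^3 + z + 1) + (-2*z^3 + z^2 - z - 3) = 4*z^3 + z^2 - 2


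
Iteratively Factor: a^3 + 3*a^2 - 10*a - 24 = (a - 3)*(a^2 + 6*a + 8) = (a - 3)*(a + 4)*(a + 2)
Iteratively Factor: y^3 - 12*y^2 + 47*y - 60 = (y - 4)*(y^2 - 8*y + 15) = (y - 4)*(y - 3)*(y - 5)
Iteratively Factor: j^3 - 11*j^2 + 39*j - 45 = (j - 5)*(j^2 - 6*j + 9) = (j - 5)*(j - 3)*(j - 3)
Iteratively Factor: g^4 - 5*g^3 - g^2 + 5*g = (g + 1)*(g^3 - 6*g^2 + 5*g) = (g - 5)*(g + 1)*(g^2 - g) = g*(g - 5)*(g + 1)*(g - 1)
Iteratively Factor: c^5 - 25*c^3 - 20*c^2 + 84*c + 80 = (c - 5)*(c^4 + 5*c^3 - 20*c - 16) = (c - 5)*(c + 2)*(c^3 + 3*c^2 - 6*c - 8) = (c - 5)*(c - 2)*(c + 2)*(c^2 + 5*c + 4) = (c - 5)*(c - 2)*(c + 2)*(c + 4)*(c + 1)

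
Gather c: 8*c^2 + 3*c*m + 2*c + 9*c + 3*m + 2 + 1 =8*c^2 + c*(3*m + 11) + 3*m + 3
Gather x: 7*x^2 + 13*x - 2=7*x^2 + 13*x - 2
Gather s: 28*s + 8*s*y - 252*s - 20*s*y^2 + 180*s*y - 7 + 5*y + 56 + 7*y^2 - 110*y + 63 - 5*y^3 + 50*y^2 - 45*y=s*(-20*y^2 + 188*y - 224) - 5*y^3 + 57*y^2 - 150*y + 112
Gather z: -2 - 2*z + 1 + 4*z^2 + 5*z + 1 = 4*z^2 + 3*z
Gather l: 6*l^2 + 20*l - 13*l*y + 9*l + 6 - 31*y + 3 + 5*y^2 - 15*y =6*l^2 + l*(29 - 13*y) + 5*y^2 - 46*y + 9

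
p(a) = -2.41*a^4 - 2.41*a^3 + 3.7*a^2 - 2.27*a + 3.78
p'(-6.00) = 1775.29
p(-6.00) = -2452.20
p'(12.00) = -17612.51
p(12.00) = -53628.90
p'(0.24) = -1.04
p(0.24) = 3.41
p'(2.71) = -227.17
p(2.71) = -153.15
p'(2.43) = -165.30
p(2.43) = -98.50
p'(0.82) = -6.38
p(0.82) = 1.99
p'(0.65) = -3.16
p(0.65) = 2.78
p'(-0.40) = -5.77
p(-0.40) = 5.37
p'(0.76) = -5.05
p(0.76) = 2.33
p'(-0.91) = -7.73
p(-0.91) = 9.07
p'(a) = -9.64*a^3 - 7.23*a^2 + 7.4*a - 2.27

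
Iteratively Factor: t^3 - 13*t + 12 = (t - 3)*(t^2 + 3*t - 4) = (t - 3)*(t - 1)*(t + 4)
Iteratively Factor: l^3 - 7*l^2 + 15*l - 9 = (l - 3)*(l^2 - 4*l + 3) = (l - 3)^2*(l - 1)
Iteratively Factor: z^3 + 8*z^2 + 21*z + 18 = (z + 3)*(z^2 + 5*z + 6) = (z + 2)*(z + 3)*(z + 3)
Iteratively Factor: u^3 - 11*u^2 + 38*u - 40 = (u - 2)*(u^2 - 9*u + 20) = (u - 4)*(u - 2)*(u - 5)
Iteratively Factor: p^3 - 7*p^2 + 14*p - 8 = (p - 1)*(p^2 - 6*p + 8) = (p - 2)*(p - 1)*(p - 4)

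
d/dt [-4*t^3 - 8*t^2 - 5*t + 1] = -12*t^2 - 16*t - 5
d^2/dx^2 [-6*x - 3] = 0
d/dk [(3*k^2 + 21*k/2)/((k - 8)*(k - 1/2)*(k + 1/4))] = 48*(-4*k^4 - 28*k^3 + 123*k^2 + 8*k + 14)/(64*k^6 - 1056*k^5 + 4596*k^4 - 1852*k^3 - 831*k^2 + 240*k + 64)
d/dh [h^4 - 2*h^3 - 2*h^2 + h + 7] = 4*h^3 - 6*h^2 - 4*h + 1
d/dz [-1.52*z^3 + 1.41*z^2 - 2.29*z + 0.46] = -4.56*z^2 + 2.82*z - 2.29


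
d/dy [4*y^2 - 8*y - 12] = 8*y - 8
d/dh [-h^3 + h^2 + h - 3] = -3*h^2 + 2*h + 1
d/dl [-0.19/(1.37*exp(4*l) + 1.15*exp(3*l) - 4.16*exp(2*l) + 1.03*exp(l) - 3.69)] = (1.0412*exp(3*l) + 0.6555*exp(2*l) - 1.5808*exp(l) + 0.1957)*exp(l)/(1.37*exp(4*l) + 1.15*exp(3*l) - 4.16*exp(2*l) + 1.03*exp(l) - 3.69)^2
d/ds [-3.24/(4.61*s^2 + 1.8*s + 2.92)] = (29.8728*s + 5.832)/(4.61*s^2 + 1.8*s + 2.92)^2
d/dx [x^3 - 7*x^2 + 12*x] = 3*x^2 - 14*x + 12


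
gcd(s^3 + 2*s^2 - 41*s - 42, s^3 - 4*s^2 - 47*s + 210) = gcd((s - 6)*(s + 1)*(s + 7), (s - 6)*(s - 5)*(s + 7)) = s^2 + s - 42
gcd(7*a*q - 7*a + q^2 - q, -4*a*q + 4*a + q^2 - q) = q - 1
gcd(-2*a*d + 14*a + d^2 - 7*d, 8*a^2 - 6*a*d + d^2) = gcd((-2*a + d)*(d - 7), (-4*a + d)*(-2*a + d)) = 2*a - d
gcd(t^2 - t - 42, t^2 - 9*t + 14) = t - 7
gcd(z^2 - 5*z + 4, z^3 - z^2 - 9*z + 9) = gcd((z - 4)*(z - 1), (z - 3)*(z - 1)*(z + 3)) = z - 1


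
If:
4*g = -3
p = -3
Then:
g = -3/4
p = -3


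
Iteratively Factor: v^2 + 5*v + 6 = (v + 2)*(v + 3)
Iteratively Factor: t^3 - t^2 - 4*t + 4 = (t - 2)*(t^2 + t - 2) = (t - 2)*(t + 2)*(t - 1)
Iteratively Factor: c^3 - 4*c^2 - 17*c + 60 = (c - 3)*(c^2 - c - 20) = (c - 3)*(c + 4)*(c - 5)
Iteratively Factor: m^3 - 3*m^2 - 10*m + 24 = (m - 4)*(m^2 + m - 6) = (m - 4)*(m + 3)*(m - 2)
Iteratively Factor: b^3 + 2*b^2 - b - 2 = (b - 1)*(b^2 + 3*b + 2) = (b - 1)*(b + 2)*(b + 1)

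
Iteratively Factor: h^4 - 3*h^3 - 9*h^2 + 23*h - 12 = (h - 1)*(h^3 - 2*h^2 - 11*h + 12) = (h - 4)*(h - 1)*(h^2 + 2*h - 3) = (h - 4)*(h - 1)^2*(h + 3)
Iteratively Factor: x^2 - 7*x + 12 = (x - 3)*(x - 4)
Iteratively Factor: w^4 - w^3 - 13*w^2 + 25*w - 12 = (w + 4)*(w^3 - 5*w^2 + 7*w - 3) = (w - 3)*(w + 4)*(w^2 - 2*w + 1) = (w - 3)*(w - 1)*(w + 4)*(w - 1)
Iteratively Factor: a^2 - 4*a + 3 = (a - 1)*(a - 3)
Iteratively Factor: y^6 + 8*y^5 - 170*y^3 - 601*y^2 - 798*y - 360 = (y - 5)*(y^5 + 13*y^4 + 65*y^3 + 155*y^2 + 174*y + 72) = (y - 5)*(y + 3)*(y^4 + 10*y^3 + 35*y^2 + 50*y + 24) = (y - 5)*(y + 3)*(y + 4)*(y^3 + 6*y^2 + 11*y + 6) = (y - 5)*(y + 1)*(y + 3)*(y + 4)*(y^2 + 5*y + 6) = (y - 5)*(y + 1)*(y + 2)*(y + 3)*(y + 4)*(y + 3)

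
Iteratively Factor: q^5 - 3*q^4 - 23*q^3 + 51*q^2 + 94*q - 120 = (q - 3)*(q^4 - 23*q^2 - 18*q + 40) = (q - 3)*(q - 1)*(q^3 + q^2 - 22*q - 40) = (q - 3)*(q - 1)*(q + 2)*(q^2 - q - 20) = (q - 5)*(q - 3)*(q - 1)*(q + 2)*(q + 4)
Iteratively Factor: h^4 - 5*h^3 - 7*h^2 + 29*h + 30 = (h + 1)*(h^3 - 6*h^2 - h + 30) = (h - 5)*(h + 1)*(h^2 - h - 6) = (h - 5)*(h + 1)*(h + 2)*(h - 3)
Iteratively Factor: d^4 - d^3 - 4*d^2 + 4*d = (d - 1)*(d^3 - 4*d) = d*(d - 1)*(d^2 - 4) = d*(d - 1)*(d + 2)*(d - 2)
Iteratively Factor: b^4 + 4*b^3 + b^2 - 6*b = (b + 3)*(b^3 + b^2 - 2*b) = (b - 1)*(b + 3)*(b^2 + 2*b) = b*(b - 1)*(b + 3)*(b + 2)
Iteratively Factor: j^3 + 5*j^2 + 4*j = (j)*(j^2 + 5*j + 4) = j*(j + 1)*(j + 4)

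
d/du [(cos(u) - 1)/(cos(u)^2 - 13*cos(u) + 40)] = (cos(u)^2 - 2*cos(u) - 27)*sin(u)/(cos(u)^2 - 13*cos(u) + 40)^2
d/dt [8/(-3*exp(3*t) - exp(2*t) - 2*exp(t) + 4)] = (72*exp(2*t) + 16*exp(t) + 16)*exp(t)/(3*exp(3*t) + exp(2*t) + 2*exp(t) - 4)^2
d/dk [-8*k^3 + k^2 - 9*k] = -24*k^2 + 2*k - 9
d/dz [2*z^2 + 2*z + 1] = 4*z + 2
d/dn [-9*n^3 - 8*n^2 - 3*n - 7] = -27*n^2 - 16*n - 3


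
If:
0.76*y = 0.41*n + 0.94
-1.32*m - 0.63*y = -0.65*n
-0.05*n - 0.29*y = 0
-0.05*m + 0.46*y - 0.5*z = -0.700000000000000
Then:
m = -1.00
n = -1.74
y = 0.30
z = 1.78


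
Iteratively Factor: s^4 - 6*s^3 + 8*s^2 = (s)*(s^3 - 6*s^2 + 8*s) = s^2*(s^2 - 6*s + 8) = s^2*(s - 4)*(s - 2)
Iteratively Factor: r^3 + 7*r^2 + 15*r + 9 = (r + 3)*(r^2 + 4*r + 3) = (r + 3)^2*(r + 1)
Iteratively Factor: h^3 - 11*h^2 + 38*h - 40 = (h - 4)*(h^2 - 7*h + 10) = (h - 5)*(h - 4)*(h - 2)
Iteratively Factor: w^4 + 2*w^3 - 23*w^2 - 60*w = (w)*(w^3 + 2*w^2 - 23*w - 60) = w*(w + 4)*(w^2 - 2*w - 15) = w*(w - 5)*(w + 4)*(w + 3)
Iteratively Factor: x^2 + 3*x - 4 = (x + 4)*(x - 1)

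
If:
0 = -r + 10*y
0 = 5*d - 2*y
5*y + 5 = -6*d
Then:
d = -10/37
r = -250/37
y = -25/37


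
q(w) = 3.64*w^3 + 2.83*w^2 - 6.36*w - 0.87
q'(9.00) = 929.10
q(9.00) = 2824.68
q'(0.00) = -6.36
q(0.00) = -0.87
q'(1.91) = 44.29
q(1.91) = 22.67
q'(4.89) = 282.44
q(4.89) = 461.33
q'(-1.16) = 1.77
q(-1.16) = 4.63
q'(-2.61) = 53.26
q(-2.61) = -29.71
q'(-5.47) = 289.42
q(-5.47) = -477.15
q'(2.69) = 87.88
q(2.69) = 73.35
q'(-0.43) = -6.77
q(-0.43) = 2.10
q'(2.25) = 61.66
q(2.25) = 40.61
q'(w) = 10.92*w^2 + 5.66*w - 6.36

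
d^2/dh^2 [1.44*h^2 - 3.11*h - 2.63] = 2.88000000000000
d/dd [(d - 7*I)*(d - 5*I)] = 2*d - 12*I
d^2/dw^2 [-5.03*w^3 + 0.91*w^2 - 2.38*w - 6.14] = 1.82 - 30.18*w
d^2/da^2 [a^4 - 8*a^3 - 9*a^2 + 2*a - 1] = 12*a^2 - 48*a - 18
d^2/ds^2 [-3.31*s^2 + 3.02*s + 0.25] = -6.62000000000000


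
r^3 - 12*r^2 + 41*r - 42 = (r - 7)*(r - 3)*(r - 2)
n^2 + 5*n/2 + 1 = (n + 1/2)*(n + 2)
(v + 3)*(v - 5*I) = v^2 + 3*v - 5*I*v - 15*I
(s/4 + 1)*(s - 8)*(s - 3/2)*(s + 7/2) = s^4/4 - s^3/2 - 181*s^2/16 - 43*s/4 + 42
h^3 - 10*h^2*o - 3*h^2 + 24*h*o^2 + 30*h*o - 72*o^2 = (h - 3)*(h - 6*o)*(h - 4*o)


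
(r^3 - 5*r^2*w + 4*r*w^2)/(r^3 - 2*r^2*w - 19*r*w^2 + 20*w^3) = r*(r - 4*w)/(r^2 - r*w - 20*w^2)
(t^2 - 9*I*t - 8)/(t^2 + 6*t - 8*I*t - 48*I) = (t - I)/(t + 6)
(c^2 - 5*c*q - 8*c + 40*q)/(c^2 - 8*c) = (c - 5*q)/c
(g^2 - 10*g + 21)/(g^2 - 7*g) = (g - 3)/g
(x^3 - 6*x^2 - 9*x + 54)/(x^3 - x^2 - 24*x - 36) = (x - 3)/(x + 2)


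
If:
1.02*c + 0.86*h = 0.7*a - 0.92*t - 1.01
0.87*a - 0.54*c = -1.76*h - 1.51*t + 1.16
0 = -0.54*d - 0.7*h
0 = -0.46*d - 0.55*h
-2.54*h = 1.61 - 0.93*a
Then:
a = 1.73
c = 0.31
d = 0.00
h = 0.00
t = -0.12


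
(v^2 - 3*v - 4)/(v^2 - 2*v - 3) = (v - 4)/(v - 3)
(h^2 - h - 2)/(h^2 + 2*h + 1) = (h - 2)/(h + 1)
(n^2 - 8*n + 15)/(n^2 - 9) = (n - 5)/(n + 3)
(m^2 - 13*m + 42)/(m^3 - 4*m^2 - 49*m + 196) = (m - 6)/(m^2 + 3*m - 28)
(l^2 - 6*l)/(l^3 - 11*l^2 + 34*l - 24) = l/(l^2 - 5*l + 4)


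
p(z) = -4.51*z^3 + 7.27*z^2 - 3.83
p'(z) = -13.53*z^2 + 14.54*z = z*(14.54 - 13.53*z)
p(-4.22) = 464.57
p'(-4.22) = -302.31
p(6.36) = -870.00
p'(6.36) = -454.81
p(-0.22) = -3.43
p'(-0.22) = -3.85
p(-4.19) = 455.56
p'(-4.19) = -298.46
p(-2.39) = 99.27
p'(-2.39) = -112.04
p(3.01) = -60.95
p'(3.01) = -78.82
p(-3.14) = 207.48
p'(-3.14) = -179.06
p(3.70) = -132.75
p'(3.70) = -131.43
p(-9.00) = 3872.83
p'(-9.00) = -1226.79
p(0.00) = -3.83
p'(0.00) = 0.00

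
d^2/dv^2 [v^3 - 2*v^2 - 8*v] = 6*v - 4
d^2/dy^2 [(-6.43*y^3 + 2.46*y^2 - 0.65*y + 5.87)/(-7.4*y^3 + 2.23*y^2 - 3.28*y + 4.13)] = (9.09494701772928e-13*y^7 - 57.203480000001*y^6 - 722.84976*y^5 - 1205.23356*y^4 + 456.150592*y^3 - 1178.303766*y^2 - 196.64388*y - 84.489018)/(405.224*y^9 - 366.3444*y^8 + 649.23678*y^7 - 1014.325327*y^6 + 696.689376*y^5 - 735.048087*y^4 + 595.201564*y^3 - 247.407237*y^2 + 167.839896*y - 70.444997)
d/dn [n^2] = 2*n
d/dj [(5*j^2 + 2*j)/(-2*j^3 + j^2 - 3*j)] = (10*j^2 + 8*j - 17)/(4*j^4 - 4*j^3 + 13*j^2 - 6*j + 9)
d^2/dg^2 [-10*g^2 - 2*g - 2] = -20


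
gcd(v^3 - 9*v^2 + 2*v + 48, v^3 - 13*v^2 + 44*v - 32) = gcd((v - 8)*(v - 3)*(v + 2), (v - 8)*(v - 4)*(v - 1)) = v - 8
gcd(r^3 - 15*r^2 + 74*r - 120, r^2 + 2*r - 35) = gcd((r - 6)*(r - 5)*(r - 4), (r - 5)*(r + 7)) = r - 5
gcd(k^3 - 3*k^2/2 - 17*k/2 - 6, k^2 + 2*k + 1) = k + 1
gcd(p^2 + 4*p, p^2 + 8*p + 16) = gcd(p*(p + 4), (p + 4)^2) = p + 4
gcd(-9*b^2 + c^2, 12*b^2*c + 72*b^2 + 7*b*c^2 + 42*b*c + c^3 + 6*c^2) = 3*b + c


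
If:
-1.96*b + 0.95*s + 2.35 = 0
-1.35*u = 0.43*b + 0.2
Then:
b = -3.13953488372093*u - 0.465116279069767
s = -6.47735618115055*u - 3.43329253365973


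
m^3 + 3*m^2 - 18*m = m*(m - 3)*(m + 6)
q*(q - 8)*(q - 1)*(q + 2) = q^4 - 7*q^3 - 10*q^2 + 16*q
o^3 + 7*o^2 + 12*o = o*(o + 3)*(o + 4)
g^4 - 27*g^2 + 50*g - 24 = (g - 4)*(g - 1)^2*(g + 6)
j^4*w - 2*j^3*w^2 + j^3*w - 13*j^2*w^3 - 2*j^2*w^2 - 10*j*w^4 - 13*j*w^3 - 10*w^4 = (j - 5*w)*(j + w)*(j + 2*w)*(j*w + w)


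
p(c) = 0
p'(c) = 0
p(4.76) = 0.00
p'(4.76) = 0.00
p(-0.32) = 0.00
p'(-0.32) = 0.00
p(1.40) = 0.00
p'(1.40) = 0.00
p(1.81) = 0.00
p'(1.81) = 0.00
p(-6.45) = 0.00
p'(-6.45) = 0.00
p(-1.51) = 0.00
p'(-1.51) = 0.00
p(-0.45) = 0.00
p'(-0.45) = 0.00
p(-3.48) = 0.00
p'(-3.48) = 0.00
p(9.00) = 0.00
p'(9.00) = 0.00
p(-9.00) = 0.00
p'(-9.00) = 0.00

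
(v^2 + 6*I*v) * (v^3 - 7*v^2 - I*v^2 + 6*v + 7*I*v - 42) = v^5 - 7*v^4 + 5*I*v^4 + 12*v^3 - 35*I*v^3 - 84*v^2 + 36*I*v^2 - 252*I*v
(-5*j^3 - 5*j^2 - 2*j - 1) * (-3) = 15*j^3 + 15*j^2 + 6*j + 3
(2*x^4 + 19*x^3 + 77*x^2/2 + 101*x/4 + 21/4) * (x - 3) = 2*x^5 + 13*x^4 - 37*x^3/2 - 361*x^2/4 - 141*x/2 - 63/4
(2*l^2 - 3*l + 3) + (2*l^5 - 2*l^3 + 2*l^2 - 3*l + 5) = 2*l^5 - 2*l^3 + 4*l^2 - 6*l + 8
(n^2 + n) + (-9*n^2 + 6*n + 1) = -8*n^2 + 7*n + 1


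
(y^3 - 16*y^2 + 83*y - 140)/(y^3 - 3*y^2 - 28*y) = (y^2 - 9*y + 20)/(y*(y + 4))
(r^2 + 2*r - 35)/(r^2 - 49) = (r - 5)/(r - 7)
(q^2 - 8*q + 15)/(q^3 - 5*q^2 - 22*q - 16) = (-q^2 + 8*q - 15)/(-q^3 + 5*q^2 + 22*q + 16)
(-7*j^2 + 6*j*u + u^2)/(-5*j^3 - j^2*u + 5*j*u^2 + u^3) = (7*j + u)/(5*j^2 + 6*j*u + u^2)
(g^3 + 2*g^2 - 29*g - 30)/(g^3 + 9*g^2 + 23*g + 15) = (g^2 + g - 30)/(g^2 + 8*g + 15)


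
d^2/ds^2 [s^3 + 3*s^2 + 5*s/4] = 6*s + 6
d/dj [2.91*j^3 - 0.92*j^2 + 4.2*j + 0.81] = 8.73*j^2 - 1.84*j + 4.2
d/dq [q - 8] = 1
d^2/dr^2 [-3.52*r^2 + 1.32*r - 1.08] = -7.04000000000000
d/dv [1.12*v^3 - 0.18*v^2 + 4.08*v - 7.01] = 3.36*v^2 - 0.36*v + 4.08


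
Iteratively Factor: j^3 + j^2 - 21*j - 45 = (j - 5)*(j^2 + 6*j + 9) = (j - 5)*(j + 3)*(j + 3)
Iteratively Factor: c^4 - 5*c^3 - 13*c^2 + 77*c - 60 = (c + 4)*(c^3 - 9*c^2 + 23*c - 15) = (c - 1)*(c + 4)*(c^2 - 8*c + 15) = (c - 3)*(c - 1)*(c + 4)*(c - 5)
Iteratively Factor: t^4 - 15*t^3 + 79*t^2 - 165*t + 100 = (t - 1)*(t^3 - 14*t^2 + 65*t - 100) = (t - 5)*(t - 1)*(t^2 - 9*t + 20) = (t - 5)^2*(t - 1)*(t - 4)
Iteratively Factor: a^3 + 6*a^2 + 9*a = (a)*(a^2 + 6*a + 9) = a*(a + 3)*(a + 3)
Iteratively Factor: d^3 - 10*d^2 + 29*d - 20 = (d - 5)*(d^2 - 5*d + 4) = (d - 5)*(d - 1)*(d - 4)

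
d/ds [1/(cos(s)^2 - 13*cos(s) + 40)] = (2*cos(s) - 13)*sin(s)/(cos(s)^2 - 13*cos(s) + 40)^2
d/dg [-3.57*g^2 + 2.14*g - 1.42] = 2.14 - 7.14*g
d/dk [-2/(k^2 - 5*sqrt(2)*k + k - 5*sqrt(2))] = 2*(2*k - 5*sqrt(2) + 1)/(k^2 - 5*sqrt(2)*k + k - 5*sqrt(2))^2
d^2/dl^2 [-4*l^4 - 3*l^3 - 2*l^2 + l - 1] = -48*l^2 - 18*l - 4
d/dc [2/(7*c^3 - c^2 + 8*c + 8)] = 2*(-21*c^2 + 2*c - 8)/(7*c^3 - c^2 + 8*c + 8)^2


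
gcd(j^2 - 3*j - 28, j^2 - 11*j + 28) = j - 7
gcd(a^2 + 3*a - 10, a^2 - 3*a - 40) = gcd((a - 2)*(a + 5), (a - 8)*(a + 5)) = a + 5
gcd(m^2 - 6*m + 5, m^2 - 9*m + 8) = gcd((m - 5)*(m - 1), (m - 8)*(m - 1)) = m - 1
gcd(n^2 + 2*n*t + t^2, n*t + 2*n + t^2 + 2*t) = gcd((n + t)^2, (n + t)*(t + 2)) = n + t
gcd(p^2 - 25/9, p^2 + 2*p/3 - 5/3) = p + 5/3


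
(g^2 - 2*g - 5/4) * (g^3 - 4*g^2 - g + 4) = g^5 - 6*g^4 + 23*g^3/4 + 11*g^2 - 27*g/4 - 5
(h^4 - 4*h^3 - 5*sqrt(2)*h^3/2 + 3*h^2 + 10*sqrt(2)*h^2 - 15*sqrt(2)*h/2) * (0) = 0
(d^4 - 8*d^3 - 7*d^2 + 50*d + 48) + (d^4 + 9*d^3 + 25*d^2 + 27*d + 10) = 2*d^4 + d^3 + 18*d^2 + 77*d + 58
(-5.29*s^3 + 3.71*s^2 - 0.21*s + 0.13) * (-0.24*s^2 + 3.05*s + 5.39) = 1.2696*s^5 - 17.0249*s^4 - 17.1472*s^3 + 19.3252*s^2 - 0.7354*s + 0.7007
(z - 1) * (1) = z - 1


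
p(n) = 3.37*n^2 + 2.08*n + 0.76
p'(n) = 6.74*n + 2.08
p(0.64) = 3.47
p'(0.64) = 6.39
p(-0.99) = 2.00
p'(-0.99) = -4.59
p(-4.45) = 58.24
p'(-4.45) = -27.91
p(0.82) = 4.73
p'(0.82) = 7.61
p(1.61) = 12.84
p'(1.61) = 12.93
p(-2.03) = 10.43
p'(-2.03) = -11.60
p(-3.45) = 33.70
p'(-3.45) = -21.17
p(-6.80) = 142.44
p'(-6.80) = -43.75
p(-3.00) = 24.85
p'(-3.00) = -18.14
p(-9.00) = 255.01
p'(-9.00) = -58.58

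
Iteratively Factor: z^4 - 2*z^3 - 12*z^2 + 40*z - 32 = (z + 4)*(z^3 - 6*z^2 + 12*z - 8) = (z - 2)*(z + 4)*(z^2 - 4*z + 4) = (z - 2)^2*(z + 4)*(z - 2)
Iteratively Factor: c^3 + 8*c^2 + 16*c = (c + 4)*(c^2 + 4*c) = c*(c + 4)*(c + 4)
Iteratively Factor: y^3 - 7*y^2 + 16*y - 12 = (y - 2)*(y^2 - 5*y + 6) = (y - 2)^2*(y - 3)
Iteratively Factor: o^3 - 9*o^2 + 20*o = (o - 4)*(o^2 - 5*o) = o*(o - 4)*(o - 5)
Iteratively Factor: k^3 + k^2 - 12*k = (k + 4)*(k^2 - 3*k) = (k - 3)*(k + 4)*(k)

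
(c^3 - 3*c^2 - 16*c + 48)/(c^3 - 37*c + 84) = (c + 4)/(c + 7)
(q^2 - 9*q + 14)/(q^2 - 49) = (q - 2)/(q + 7)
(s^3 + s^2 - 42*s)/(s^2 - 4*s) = (s^2 + s - 42)/(s - 4)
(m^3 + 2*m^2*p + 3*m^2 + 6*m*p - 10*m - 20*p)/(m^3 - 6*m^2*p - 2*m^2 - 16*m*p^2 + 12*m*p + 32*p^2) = (-m - 5)/(-m + 8*p)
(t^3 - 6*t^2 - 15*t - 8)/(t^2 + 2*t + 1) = t - 8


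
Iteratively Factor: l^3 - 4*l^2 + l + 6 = (l - 2)*(l^2 - 2*l - 3) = (l - 2)*(l + 1)*(l - 3)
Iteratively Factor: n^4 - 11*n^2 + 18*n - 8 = (n + 4)*(n^3 - 4*n^2 + 5*n - 2) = (n - 1)*(n + 4)*(n^2 - 3*n + 2) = (n - 2)*(n - 1)*(n + 4)*(n - 1)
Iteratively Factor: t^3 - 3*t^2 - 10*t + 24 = (t - 2)*(t^2 - t - 12) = (t - 2)*(t + 3)*(t - 4)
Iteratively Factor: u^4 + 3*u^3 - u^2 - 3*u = (u + 1)*(u^3 + 2*u^2 - 3*u) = (u - 1)*(u + 1)*(u^2 + 3*u) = u*(u - 1)*(u + 1)*(u + 3)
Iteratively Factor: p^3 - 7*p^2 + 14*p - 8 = (p - 4)*(p^2 - 3*p + 2) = (p - 4)*(p - 2)*(p - 1)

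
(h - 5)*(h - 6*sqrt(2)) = h^2 - 6*sqrt(2)*h - 5*h + 30*sqrt(2)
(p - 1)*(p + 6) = p^2 + 5*p - 6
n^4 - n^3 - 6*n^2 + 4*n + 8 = (n - 2)^2*(n + 1)*(n + 2)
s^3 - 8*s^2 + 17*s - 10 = (s - 5)*(s - 2)*(s - 1)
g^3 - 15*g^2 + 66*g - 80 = (g - 8)*(g - 5)*(g - 2)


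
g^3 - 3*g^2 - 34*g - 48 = (g - 8)*(g + 2)*(g + 3)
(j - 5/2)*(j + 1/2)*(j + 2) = j^3 - 21*j/4 - 5/2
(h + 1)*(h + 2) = h^2 + 3*h + 2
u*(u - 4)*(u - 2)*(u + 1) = u^4 - 5*u^3 + 2*u^2 + 8*u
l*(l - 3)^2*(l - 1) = l^4 - 7*l^3 + 15*l^2 - 9*l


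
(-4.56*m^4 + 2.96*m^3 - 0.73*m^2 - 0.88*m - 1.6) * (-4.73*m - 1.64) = 21.5688*m^5 - 6.5224*m^4 - 1.4015*m^3 + 5.3596*m^2 + 9.0112*m + 2.624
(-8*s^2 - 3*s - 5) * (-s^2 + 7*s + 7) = 8*s^4 - 53*s^3 - 72*s^2 - 56*s - 35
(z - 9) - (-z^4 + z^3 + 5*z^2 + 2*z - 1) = z^4 - z^3 - 5*z^2 - z - 8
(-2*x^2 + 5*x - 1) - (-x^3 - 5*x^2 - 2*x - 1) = x^3 + 3*x^2 + 7*x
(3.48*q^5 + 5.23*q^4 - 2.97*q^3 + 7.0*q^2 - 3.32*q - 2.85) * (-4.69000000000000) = -16.3212*q^5 - 24.5287*q^4 + 13.9293*q^3 - 32.83*q^2 + 15.5708*q + 13.3665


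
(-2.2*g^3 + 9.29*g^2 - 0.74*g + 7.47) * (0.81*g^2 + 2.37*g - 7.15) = -1.782*g^5 + 2.3109*g^4 + 37.1479*g^3 - 62.1266*g^2 + 22.9949*g - 53.4105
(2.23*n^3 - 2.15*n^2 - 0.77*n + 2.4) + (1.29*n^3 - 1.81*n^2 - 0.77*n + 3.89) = 3.52*n^3 - 3.96*n^2 - 1.54*n + 6.29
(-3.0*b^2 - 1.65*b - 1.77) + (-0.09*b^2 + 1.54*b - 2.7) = -3.09*b^2 - 0.11*b - 4.47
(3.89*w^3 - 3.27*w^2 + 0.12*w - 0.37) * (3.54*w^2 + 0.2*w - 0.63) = 13.7706*w^5 - 10.7978*w^4 - 2.6799*w^3 + 0.7743*w^2 - 0.1496*w + 0.2331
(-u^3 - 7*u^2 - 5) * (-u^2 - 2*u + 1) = u^5 + 9*u^4 + 13*u^3 - 2*u^2 + 10*u - 5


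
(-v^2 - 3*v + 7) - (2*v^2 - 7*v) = -3*v^2 + 4*v + 7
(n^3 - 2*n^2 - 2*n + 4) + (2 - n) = n^3 - 2*n^2 - 3*n + 6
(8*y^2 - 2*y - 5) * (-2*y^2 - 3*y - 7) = -16*y^4 - 20*y^3 - 40*y^2 + 29*y + 35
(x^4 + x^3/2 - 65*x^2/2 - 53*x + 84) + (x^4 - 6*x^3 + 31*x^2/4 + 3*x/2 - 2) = 2*x^4 - 11*x^3/2 - 99*x^2/4 - 103*x/2 + 82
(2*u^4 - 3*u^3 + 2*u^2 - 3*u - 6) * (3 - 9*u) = -18*u^5 + 33*u^4 - 27*u^3 + 33*u^2 + 45*u - 18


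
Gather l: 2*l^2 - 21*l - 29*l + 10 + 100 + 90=2*l^2 - 50*l + 200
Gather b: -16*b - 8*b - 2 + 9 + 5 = 12 - 24*b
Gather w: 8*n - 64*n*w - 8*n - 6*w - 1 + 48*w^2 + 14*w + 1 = 48*w^2 + w*(8 - 64*n)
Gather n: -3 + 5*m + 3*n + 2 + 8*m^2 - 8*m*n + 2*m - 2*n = 8*m^2 + 7*m + n*(1 - 8*m) - 1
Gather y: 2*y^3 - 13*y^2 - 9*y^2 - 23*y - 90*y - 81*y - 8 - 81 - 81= 2*y^3 - 22*y^2 - 194*y - 170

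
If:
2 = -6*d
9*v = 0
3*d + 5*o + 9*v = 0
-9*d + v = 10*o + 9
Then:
No Solution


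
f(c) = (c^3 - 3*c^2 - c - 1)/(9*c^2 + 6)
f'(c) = -18*c*(c^3 - 3*c^2 - c - 1)/(9*c^2 + 6)^2 + (3*c^2 - 6*c - 1)/(9*c^2 + 6)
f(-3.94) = -0.72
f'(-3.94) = 0.12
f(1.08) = -0.26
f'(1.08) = 0.07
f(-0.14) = -0.15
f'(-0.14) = -0.08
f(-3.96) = -0.72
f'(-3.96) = 0.12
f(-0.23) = -0.15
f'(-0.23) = -0.01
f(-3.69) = -0.69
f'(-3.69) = 0.13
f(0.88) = -0.27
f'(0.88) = 0.03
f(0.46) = -0.25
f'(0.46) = -0.13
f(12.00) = 0.99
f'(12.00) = 0.11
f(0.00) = -0.17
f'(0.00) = -0.17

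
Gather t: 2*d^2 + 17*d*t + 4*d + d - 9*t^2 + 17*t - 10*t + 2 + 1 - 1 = 2*d^2 + 5*d - 9*t^2 + t*(17*d + 7) + 2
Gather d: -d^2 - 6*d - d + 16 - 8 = -d^2 - 7*d + 8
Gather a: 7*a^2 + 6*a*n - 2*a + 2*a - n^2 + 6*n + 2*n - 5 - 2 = 7*a^2 + 6*a*n - n^2 + 8*n - 7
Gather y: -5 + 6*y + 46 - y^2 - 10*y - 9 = -y^2 - 4*y + 32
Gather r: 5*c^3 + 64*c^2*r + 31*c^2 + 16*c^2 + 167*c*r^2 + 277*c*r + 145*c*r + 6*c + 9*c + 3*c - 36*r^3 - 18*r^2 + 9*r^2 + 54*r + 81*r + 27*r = 5*c^3 + 47*c^2 + 18*c - 36*r^3 + r^2*(167*c - 9) + r*(64*c^2 + 422*c + 162)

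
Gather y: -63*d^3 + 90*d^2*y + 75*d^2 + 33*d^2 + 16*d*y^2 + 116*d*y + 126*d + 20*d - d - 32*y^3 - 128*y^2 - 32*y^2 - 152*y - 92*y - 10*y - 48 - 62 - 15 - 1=-63*d^3 + 108*d^2 + 145*d - 32*y^3 + y^2*(16*d - 160) + y*(90*d^2 + 116*d - 254) - 126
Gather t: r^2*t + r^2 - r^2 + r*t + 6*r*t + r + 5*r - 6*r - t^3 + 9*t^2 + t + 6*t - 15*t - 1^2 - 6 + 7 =-t^3 + 9*t^2 + t*(r^2 + 7*r - 8)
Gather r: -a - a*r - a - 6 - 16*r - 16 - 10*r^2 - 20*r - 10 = -2*a - 10*r^2 + r*(-a - 36) - 32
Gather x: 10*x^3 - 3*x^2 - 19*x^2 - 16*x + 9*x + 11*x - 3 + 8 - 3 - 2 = 10*x^3 - 22*x^2 + 4*x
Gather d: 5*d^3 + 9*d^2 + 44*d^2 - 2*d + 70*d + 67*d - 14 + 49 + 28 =5*d^3 + 53*d^2 + 135*d + 63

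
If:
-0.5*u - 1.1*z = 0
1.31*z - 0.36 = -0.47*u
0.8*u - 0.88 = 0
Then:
No Solution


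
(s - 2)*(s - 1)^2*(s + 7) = s^4 + 3*s^3 - 23*s^2 + 33*s - 14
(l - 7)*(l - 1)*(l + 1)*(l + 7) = l^4 - 50*l^2 + 49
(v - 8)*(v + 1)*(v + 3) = v^3 - 4*v^2 - 29*v - 24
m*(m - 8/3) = m^2 - 8*m/3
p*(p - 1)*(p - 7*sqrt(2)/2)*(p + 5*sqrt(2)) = p^4 - p^3 + 3*sqrt(2)*p^3/2 - 35*p^2 - 3*sqrt(2)*p^2/2 + 35*p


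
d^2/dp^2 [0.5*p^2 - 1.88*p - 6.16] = 1.00000000000000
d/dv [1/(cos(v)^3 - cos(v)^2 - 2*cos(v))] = (-2*sin(v)^3/cos(v)^2 + sin(v) - 2*tan(v))/(-cos(v)^2 + cos(v) + 2)^2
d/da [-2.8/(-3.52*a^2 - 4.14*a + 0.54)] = (-19.712*a - 11.592)/(3.52*a^2 + 4.14*a - 0.54)^2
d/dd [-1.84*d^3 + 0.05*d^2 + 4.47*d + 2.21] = -5.52*d^2 + 0.1*d + 4.47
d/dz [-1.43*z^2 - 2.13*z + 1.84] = -2.86*z - 2.13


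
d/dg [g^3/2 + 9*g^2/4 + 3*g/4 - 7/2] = 3*g^2/2 + 9*g/2 + 3/4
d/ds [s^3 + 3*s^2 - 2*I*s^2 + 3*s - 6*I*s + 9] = 3*s^2 + s*(6 - 4*I) + 3 - 6*I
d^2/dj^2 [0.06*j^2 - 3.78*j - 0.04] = 0.120000000000000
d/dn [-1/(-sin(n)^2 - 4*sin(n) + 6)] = -2*(sin(n) + 2)*cos(n)/(sin(n)^2 + 4*sin(n) - 6)^2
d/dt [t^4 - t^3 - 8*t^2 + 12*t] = 4*t^3 - 3*t^2 - 16*t + 12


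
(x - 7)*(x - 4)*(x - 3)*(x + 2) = x^4 - 12*x^3 + 33*x^2 + 38*x - 168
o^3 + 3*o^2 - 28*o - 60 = (o - 5)*(o + 2)*(o + 6)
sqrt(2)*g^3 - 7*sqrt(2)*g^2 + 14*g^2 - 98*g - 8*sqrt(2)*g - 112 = (g - 8)*(g + 7*sqrt(2))*(sqrt(2)*g + sqrt(2))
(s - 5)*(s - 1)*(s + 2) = s^3 - 4*s^2 - 7*s + 10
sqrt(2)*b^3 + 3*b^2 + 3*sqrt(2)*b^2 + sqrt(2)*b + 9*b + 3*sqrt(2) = (b + 3)*(b + sqrt(2))*(sqrt(2)*b + 1)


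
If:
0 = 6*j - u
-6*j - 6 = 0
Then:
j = -1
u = -6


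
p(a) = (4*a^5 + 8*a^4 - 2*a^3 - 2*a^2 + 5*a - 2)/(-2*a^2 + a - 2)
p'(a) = (4*a - 1)*(4*a^5 + 8*a^4 - 2*a^3 - 2*a^2 + 5*a - 2)/(-2*a^2 + a - 2)^2 + (20*a^4 + 32*a^3 - 6*a^2 - 4*a + 5)/(-2*a^2 + a - 2) = 4*(-6*a^6 - 4*a^5 - 3*a^4 - 17*a^3 + 5*a^2 - 2)/(4*a^4 - 4*a^3 + 9*a^2 - 4*a + 4)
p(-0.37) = 1.48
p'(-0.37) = -0.29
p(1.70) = -18.83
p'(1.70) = -32.22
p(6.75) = -833.38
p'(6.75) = -340.34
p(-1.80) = -0.25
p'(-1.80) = -1.77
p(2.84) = -79.11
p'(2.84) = -75.84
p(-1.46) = -0.32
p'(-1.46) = 1.10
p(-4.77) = 106.94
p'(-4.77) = -88.40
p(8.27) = -1462.86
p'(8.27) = -492.54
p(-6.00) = 255.10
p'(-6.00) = -155.54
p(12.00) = -4163.78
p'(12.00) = -983.49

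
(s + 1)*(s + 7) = s^2 + 8*s + 7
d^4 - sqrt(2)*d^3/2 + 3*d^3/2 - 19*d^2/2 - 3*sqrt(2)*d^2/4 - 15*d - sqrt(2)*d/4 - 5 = (d + 1/2)*(d + 1)*(d - 5*sqrt(2)/2)*(d + 2*sqrt(2))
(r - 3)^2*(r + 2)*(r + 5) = r^4 + r^3 - 23*r^2 + 3*r + 90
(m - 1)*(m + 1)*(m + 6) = m^3 + 6*m^2 - m - 6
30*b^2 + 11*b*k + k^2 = (5*b + k)*(6*b + k)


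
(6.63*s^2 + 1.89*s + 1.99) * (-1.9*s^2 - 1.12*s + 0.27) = -12.597*s^4 - 11.0166*s^3 - 4.1077*s^2 - 1.7185*s + 0.5373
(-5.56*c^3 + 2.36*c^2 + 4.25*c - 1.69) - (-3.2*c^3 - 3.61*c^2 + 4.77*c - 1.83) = -2.36*c^3 + 5.97*c^2 - 0.52*c + 0.14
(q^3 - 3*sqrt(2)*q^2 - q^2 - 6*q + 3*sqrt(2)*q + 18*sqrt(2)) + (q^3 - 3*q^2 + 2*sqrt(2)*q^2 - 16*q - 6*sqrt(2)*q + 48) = 2*q^3 - 4*q^2 - sqrt(2)*q^2 - 22*q - 3*sqrt(2)*q + 18*sqrt(2) + 48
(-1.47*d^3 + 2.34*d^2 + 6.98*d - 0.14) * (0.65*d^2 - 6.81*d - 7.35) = -0.9555*d^5 + 11.5317*d^4 - 0.593899999999998*d^3 - 64.8238*d^2 - 50.3496*d + 1.029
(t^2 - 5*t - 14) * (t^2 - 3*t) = t^4 - 8*t^3 + t^2 + 42*t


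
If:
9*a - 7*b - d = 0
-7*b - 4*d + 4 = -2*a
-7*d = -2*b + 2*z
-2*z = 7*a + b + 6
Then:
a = 41/296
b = 5/148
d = 299/296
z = -2073/592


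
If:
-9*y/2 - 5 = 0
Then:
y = -10/9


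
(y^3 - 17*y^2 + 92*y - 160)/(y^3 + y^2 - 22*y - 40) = (y^2 - 12*y + 32)/(y^2 + 6*y + 8)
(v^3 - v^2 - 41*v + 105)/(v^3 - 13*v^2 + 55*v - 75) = (v + 7)/(v - 5)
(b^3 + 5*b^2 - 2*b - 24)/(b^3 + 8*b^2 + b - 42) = (b + 4)/(b + 7)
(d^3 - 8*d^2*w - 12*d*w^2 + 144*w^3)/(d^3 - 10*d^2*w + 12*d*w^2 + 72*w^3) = (d + 4*w)/(d + 2*w)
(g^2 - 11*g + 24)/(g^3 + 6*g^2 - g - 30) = (g^2 - 11*g + 24)/(g^3 + 6*g^2 - g - 30)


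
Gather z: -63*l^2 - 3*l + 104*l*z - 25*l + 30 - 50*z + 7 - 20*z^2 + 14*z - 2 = -63*l^2 - 28*l - 20*z^2 + z*(104*l - 36) + 35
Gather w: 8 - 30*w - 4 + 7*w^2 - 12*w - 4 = 7*w^2 - 42*w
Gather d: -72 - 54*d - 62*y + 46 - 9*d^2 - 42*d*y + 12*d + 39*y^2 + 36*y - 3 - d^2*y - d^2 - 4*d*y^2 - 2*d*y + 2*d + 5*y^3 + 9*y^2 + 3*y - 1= d^2*(-y - 10) + d*(-4*y^2 - 44*y - 40) + 5*y^3 + 48*y^2 - 23*y - 30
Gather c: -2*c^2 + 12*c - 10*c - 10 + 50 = -2*c^2 + 2*c + 40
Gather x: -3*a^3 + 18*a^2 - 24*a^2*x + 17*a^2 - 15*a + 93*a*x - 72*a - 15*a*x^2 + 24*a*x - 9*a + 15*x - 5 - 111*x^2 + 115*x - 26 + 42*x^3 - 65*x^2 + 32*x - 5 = -3*a^3 + 35*a^2 - 96*a + 42*x^3 + x^2*(-15*a - 176) + x*(-24*a^2 + 117*a + 162) - 36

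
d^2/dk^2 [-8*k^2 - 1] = -16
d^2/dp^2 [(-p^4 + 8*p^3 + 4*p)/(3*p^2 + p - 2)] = 2*(-9*p^6 - 9*p^5 + 15*p^4 + 108*p^3 - 72*p^2 + 168*p + 8)/(27*p^6 + 27*p^5 - 45*p^4 - 35*p^3 + 30*p^2 + 12*p - 8)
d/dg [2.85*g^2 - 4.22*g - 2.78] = 5.7*g - 4.22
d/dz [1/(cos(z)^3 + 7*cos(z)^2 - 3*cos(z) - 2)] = (-3*sin(z)^2 + 14*cos(z))*sin(z)/(cos(z)^3 + 7*cos(z)^2 - 3*cos(z) - 2)^2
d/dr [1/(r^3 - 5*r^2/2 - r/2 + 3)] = 2*(-6*r^2 + 10*r + 1)/(2*r^3 - 5*r^2 - r + 6)^2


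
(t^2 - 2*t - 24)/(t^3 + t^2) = (t^2 - 2*t - 24)/(t^2*(t + 1))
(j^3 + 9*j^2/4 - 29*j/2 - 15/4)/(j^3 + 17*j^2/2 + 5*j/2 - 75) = (4*j^2 - 11*j - 3)/(2*(2*j^2 + 7*j - 30))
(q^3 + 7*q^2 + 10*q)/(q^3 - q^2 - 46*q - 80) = q/(q - 8)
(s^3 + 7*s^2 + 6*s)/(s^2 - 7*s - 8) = s*(s + 6)/(s - 8)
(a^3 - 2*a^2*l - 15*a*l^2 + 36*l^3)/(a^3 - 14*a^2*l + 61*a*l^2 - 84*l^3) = (a^2 + a*l - 12*l^2)/(a^2 - 11*a*l + 28*l^2)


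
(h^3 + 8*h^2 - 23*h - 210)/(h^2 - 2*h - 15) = (h^2 + 13*h + 42)/(h + 3)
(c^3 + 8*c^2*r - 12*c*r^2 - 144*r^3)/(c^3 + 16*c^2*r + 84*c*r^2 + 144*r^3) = (c - 4*r)/(c + 4*r)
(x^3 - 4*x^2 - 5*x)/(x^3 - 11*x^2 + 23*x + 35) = x/(x - 7)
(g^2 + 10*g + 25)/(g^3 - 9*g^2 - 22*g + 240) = (g + 5)/(g^2 - 14*g + 48)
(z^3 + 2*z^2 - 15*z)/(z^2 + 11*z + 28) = z*(z^2 + 2*z - 15)/(z^2 + 11*z + 28)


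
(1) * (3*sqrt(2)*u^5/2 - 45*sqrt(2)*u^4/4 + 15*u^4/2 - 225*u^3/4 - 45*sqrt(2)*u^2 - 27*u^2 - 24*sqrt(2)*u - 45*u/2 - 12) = 3*sqrt(2)*u^5/2 - 45*sqrt(2)*u^4/4 + 15*u^4/2 - 225*u^3/4 - 45*sqrt(2)*u^2 - 27*u^2 - 24*sqrt(2)*u - 45*u/2 - 12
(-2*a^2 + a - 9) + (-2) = -2*a^2 + a - 11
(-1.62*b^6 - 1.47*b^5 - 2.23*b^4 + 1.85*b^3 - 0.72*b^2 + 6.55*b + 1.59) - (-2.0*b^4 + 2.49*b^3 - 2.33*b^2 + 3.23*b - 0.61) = -1.62*b^6 - 1.47*b^5 - 0.23*b^4 - 0.64*b^3 + 1.61*b^2 + 3.32*b + 2.2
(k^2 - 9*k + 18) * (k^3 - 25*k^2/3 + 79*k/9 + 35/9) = k^5 - 52*k^4/3 + 916*k^3/9 - 2026*k^2/9 + 123*k + 70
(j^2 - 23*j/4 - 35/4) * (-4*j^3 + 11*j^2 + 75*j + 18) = -4*j^5 + 34*j^4 + 187*j^3/4 - 1019*j^2/2 - 3039*j/4 - 315/2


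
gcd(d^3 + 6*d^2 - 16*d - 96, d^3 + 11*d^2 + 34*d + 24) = d^2 + 10*d + 24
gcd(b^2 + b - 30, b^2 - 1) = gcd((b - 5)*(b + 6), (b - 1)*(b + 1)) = 1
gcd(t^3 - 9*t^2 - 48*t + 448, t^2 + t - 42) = t + 7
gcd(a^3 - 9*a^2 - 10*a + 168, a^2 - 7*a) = a - 7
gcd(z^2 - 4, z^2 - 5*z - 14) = z + 2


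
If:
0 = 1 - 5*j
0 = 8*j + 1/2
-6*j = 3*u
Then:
No Solution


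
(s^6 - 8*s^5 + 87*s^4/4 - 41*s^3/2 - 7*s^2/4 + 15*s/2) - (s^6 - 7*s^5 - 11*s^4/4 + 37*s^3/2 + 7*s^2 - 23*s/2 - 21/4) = -s^5 + 49*s^4/2 - 39*s^3 - 35*s^2/4 + 19*s + 21/4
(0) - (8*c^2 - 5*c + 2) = -8*c^2 + 5*c - 2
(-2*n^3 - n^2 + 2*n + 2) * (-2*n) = 4*n^4 + 2*n^3 - 4*n^2 - 4*n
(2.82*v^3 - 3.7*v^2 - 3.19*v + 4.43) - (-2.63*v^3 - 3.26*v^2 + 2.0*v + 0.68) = 5.45*v^3 - 0.44*v^2 - 5.19*v + 3.75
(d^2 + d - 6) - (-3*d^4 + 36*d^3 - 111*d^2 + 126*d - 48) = 3*d^4 - 36*d^3 + 112*d^2 - 125*d + 42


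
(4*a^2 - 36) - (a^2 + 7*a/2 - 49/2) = 3*a^2 - 7*a/2 - 23/2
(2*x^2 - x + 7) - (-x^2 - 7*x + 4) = 3*x^2 + 6*x + 3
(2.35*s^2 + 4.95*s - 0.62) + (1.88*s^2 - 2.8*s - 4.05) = 4.23*s^2 + 2.15*s - 4.67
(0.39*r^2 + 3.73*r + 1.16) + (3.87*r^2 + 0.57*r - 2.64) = 4.26*r^2 + 4.3*r - 1.48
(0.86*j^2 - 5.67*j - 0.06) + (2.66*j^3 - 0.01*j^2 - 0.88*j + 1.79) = 2.66*j^3 + 0.85*j^2 - 6.55*j + 1.73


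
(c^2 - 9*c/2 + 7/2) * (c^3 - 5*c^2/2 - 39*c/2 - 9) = c^5 - 7*c^4 - 19*c^3/4 + 70*c^2 - 111*c/4 - 63/2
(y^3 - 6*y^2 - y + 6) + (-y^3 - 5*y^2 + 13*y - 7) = -11*y^2 + 12*y - 1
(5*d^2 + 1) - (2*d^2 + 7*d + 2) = 3*d^2 - 7*d - 1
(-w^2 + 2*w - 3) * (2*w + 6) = -2*w^3 - 2*w^2 + 6*w - 18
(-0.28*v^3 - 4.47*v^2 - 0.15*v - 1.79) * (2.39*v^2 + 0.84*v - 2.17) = -0.6692*v^5 - 10.9185*v^4 - 3.5057*v^3 + 5.2958*v^2 - 1.1781*v + 3.8843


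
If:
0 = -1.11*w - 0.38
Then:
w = -0.34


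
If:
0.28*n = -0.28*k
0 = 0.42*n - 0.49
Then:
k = -1.17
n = 1.17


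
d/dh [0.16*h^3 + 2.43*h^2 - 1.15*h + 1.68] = 0.48*h^2 + 4.86*h - 1.15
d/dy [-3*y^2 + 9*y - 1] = 9 - 6*y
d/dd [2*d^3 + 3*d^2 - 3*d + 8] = 6*d^2 + 6*d - 3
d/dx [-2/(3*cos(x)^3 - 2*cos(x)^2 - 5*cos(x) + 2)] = 2*(-9*cos(x)^2 + 4*cos(x) + 5)*sin(x)/(3*cos(x)^3 - 2*cos(x)^2 - 5*cos(x) + 2)^2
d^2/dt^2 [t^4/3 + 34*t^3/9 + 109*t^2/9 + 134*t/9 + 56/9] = 4*t^2 + 68*t/3 + 218/9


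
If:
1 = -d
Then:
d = -1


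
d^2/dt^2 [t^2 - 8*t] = 2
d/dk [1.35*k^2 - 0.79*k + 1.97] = 2.7*k - 0.79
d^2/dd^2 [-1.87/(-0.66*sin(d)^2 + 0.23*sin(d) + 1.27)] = (3.258288*sin(d)^4 - 0.851598*sin(d)^3 + 1.481227*sin(d)^2 + 1.156969*sin(d) - 3.332714)/(-0.66*sin(d)^2 + 0.23*sin(d) + 1.27)^3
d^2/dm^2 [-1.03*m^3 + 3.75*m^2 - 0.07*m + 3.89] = 7.5 - 6.18*m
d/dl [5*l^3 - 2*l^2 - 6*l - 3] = 15*l^2 - 4*l - 6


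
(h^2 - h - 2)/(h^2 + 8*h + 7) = (h - 2)/(h + 7)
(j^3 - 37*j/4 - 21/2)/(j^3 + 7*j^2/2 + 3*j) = (j - 7/2)/j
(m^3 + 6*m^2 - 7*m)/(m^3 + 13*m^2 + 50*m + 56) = m*(m - 1)/(m^2 + 6*m + 8)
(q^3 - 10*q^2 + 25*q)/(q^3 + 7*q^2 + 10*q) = (q^2 - 10*q + 25)/(q^2 + 7*q + 10)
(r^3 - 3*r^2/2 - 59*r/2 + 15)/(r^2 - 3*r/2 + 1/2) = (r^2 - r - 30)/(r - 1)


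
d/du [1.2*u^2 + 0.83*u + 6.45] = 2.4*u + 0.83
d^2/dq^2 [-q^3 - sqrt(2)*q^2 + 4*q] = -6*q - 2*sqrt(2)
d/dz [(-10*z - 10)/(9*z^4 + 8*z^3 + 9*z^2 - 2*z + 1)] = 10*(27*z^4 + 52*z^3 + 33*z^2 + 18*z - 3)/(81*z^8 + 144*z^7 + 226*z^6 + 108*z^5 + 67*z^4 - 20*z^3 + 22*z^2 - 4*z + 1)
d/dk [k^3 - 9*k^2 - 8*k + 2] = 3*k^2 - 18*k - 8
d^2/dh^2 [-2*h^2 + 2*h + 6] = -4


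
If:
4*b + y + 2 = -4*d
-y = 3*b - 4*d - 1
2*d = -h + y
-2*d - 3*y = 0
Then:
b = -9/43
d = -15/43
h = 40/43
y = 10/43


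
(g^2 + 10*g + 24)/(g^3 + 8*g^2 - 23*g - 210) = (g + 4)/(g^2 + 2*g - 35)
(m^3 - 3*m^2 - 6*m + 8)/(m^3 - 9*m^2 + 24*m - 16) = (m + 2)/(m - 4)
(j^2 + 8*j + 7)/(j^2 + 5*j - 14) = (j + 1)/(j - 2)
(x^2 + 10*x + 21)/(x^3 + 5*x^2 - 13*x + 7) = (x + 3)/(x^2 - 2*x + 1)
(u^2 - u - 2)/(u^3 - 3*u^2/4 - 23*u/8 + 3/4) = 8*(u + 1)/(8*u^2 + 10*u - 3)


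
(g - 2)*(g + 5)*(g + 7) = g^3 + 10*g^2 + 11*g - 70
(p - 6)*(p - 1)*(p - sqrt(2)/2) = p^3 - 7*p^2 - sqrt(2)*p^2/2 + 7*sqrt(2)*p/2 + 6*p - 3*sqrt(2)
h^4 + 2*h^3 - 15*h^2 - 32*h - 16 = (h - 4)*(h + 1)^2*(h + 4)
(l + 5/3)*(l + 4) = l^2 + 17*l/3 + 20/3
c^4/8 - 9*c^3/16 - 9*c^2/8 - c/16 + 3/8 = (c/4 + 1/4)*(c/2 + 1/2)*(c - 6)*(c - 1/2)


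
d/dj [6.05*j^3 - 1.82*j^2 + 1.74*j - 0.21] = 18.15*j^2 - 3.64*j + 1.74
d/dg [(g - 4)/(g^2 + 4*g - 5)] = (g^2 + 4*g - 2*(g - 4)*(g + 2) - 5)/(g^2 + 4*g - 5)^2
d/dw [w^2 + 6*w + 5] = 2*w + 6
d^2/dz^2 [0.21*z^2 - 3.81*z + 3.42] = 0.420000000000000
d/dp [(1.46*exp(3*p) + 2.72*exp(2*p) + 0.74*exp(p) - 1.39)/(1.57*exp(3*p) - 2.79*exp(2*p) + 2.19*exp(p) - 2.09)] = (-8.3438*exp(4*p) + 4.0712*exp(3*p) + 5.4141*exp(2*p) - 19.1258*exp(p) + 1.4975)*exp(p)/(2.4649*exp(6*p) - 8.7606*exp(5*p) + 14.6607*exp(4*p) - 18.7828*exp(3*p) + 16.4583*exp(2*p) - 9.1542*exp(p) + 4.3681)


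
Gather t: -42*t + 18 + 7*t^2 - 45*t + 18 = 7*t^2 - 87*t + 36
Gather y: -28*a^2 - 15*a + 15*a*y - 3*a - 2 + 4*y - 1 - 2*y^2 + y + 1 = -28*a^2 - 18*a - 2*y^2 + y*(15*a + 5) - 2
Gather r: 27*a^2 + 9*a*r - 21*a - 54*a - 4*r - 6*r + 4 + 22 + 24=27*a^2 - 75*a + r*(9*a - 10) + 50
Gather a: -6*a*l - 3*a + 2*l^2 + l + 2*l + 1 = a*(-6*l - 3) + 2*l^2 + 3*l + 1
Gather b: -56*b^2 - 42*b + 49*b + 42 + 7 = -56*b^2 + 7*b + 49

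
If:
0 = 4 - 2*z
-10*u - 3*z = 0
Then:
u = -3/5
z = 2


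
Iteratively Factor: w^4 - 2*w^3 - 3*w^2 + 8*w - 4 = (w - 1)*(w^3 - w^2 - 4*w + 4) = (w - 1)*(w + 2)*(w^2 - 3*w + 2) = (w - 2)*(w - 1)*(w + 2)*(w - 1)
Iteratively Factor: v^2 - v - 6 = (v - 3)*(v + 2)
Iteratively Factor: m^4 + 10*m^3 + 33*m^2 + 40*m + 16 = (m + 1)*(m^3 + 9*m^2 + 24*m + 16) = (m + 1)*(m + 4)*(m^2 + 5*m + 4) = (m + 1)*(m + 4)^2*(m + 1)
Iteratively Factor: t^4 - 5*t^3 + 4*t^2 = (t)*(t^3 - 5*t^2 + 4*t) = t*(t - 4)*(t^2 - t) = t*(t - 4)*(t - 1)*(t)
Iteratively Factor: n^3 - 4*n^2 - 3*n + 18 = (n - 3)*(n^2 - n - 6) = (n - 3)^2*(n + 2)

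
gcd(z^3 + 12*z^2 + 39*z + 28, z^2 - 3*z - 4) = z + 1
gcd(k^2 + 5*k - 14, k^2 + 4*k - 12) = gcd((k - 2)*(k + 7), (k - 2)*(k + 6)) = k - 2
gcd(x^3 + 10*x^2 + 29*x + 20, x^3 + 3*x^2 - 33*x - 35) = x + 1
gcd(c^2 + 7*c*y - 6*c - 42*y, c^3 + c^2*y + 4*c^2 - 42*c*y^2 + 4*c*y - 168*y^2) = c + 7*y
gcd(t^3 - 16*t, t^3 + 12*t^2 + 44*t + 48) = t + 4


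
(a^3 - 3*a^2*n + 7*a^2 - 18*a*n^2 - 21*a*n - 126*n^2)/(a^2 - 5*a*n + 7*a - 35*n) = (a^2 - 3*a*n - 18*n^2)/(a - 5*n)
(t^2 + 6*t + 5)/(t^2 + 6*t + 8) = (t^2 + 6*t + 5)/(t^2 + 6*t + 8)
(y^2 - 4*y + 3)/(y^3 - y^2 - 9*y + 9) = 1/(y + 3)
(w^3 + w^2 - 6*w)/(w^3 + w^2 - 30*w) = (w^2 + w - 6)/(w^2 + w - 30)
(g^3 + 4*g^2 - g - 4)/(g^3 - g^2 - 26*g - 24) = (g - 1)/(g - 6)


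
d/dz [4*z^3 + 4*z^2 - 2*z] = 12*z^2 + 8*z - 2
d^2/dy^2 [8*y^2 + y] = 16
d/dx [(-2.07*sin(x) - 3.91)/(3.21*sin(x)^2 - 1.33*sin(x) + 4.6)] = (6.6447*sin(x)^2 + 25.1022*sin(x) - 14.7223)*cos(x)/(10.3041*sin(x)^4 - 8.5386*sin(x)^3 + 31.3009*sin(x)^2 - 12.236*sin(x) + 21.16)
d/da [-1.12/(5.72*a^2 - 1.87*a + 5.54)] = (12.8128*a - 2.0944)/(5.72*a^2 - 1.87*a + 5.54)^2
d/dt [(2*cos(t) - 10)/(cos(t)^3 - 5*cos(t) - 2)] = 2*(2*cos(t)^3 - 15*cos(t)^2 + 27)*sin(t)/(-cos(t)^3 + 5*cos(t) + 2)^2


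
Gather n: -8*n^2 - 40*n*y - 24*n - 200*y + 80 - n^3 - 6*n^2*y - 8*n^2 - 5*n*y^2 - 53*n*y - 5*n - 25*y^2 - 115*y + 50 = -n^3 + n^2*(-6*y - 16) + n*(-5*y^2 - 93*y - 29) - 25*y^2 - 315*y + 130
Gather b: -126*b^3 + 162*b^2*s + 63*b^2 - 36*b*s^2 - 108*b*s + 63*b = -126*b^3 + b^2*(162*s + 63) + b*(-36*s^2 - 108*s + 63)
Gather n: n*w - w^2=n*w - w^2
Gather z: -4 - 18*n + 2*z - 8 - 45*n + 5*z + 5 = -63*n + 7*z - 7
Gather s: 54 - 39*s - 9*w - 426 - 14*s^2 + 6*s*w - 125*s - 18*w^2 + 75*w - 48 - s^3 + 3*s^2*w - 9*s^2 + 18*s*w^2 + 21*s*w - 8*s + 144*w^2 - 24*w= -s^3 + s^2*(3*w - 23) + s*(18*w^2 + 27*w - 172) + 126*w^2 + 42*w - 420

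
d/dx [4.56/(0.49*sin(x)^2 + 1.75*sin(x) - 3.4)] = -(4.4688*sin(x) + 7.98)*cos(x)/(0.49*sin(x)^2 + 1.75*sin(x) - 3.4)^2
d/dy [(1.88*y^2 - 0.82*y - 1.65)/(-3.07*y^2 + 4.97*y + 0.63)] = (6.8262*y^2 - 7.7622*y + 7.6839)/(9.4249*y^4 - 30.5158*y^3 + 20.8327*y^2 + 6.2622*y + 0.3969)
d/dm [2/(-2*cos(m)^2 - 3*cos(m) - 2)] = -2*(4*cos(m) + 3)*sin(m)/(3*cos(m) + cos(2*m) + 3)^2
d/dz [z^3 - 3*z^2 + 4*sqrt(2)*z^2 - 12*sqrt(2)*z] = 3*z^2 - 6*z + 8*sqrt(2)*z - 12*sqrt(2)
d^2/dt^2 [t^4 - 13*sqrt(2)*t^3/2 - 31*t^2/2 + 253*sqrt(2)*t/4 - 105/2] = 12*t^2 - 39*sqrt(2)*t - 31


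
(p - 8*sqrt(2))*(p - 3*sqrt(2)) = p^2 - 11*sqrt(2)*p + 48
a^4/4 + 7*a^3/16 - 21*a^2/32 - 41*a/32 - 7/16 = (a/4 + 1/4)*(a - 7/4)*(a + 1/2)*(a + 2)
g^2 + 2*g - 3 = (g - 1)*(g + 3)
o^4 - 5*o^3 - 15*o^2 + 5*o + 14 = (o - 7)*(o - 1)*(o + 1)*(o + 2)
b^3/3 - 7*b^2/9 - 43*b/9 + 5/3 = (b/3 + 1)*(b - 5)*(b - 1/3)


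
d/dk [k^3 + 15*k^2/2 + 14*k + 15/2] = 3*k^2 + 15*k + 14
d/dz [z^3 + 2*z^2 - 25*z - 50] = 3*z^2 + 4*z - 25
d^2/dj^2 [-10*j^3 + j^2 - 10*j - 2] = 2 - 60*j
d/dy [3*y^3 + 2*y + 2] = 9*y^2 + 2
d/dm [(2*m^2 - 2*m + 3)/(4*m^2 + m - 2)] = (10*m^2 - 32*m + 1)/(16*m^4 + 8*m^3 - 15*m^2 - 4*m + 4)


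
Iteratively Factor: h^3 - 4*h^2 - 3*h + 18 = (h - 3)*(h^2 - h - 6) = (h - 3)^2*(h + 2)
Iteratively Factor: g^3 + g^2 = (g)*(g^2 + g) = g^2*(g + 1)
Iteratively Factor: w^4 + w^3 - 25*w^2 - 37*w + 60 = (w - 5)*(w^3 + 6*w^2 + 5*w - 12) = (w - 5)*(w + 4)*(w^2 + 2*w - 3) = (w - 5)*(w + 3)*(w + 4)*(w - 1)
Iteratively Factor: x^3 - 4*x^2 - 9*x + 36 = (x + 3)*(x^2 - 7*x + 12) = (x - 4)*(x + 3)*(x - 3)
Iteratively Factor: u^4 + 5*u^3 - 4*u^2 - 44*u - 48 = (u + 2)*(u^3 + 3*u^2 - 10*u - 24) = (u + 2)^2*(u^2 + u - 12) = (u + 2)^2*(u + 4)*(u - 3)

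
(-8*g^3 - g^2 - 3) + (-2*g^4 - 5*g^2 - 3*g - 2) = -2*g^4 - 8*g^3 - 6*g^2 - 3*g - 5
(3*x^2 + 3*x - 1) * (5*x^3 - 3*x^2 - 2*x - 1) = 15*x^5 + 6*x^4 - 20*x^3 - 6*x^2 - x + 1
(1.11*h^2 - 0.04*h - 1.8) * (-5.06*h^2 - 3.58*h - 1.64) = -5.6166*h^4 - 3.7714*h^3 + 7.4308*h^2 + 6.5096*h + 2.952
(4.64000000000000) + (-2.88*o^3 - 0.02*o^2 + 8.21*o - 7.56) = -2.88*o^3 - 0.02*o^2 + 8.21*o - 2.92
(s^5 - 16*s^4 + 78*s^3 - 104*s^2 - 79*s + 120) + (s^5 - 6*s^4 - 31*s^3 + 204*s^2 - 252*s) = 2*s^5 - 22*s^4 + 47*s^3 + 100*s^2 - 331*s + 120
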